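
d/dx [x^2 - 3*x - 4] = 2*x - 3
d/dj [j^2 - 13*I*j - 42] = 2*j - 13*I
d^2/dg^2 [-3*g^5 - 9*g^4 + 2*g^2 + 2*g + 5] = -60*g^3 - 108*g^2 + 4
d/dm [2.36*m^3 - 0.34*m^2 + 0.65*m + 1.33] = 7.08*m^2 - 0.68*m + 0.65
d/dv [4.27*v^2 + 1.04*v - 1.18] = 8.54*v + 1.04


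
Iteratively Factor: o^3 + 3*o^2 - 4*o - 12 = (o - 2)*(o^2 + 5*o + 6) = (o - 2)*(o + 2)*(o + 3)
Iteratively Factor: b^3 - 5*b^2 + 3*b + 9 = (b - 3)*(b^2 - 2*b - 3) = (b - 3)*(b + 1)*(b - 3)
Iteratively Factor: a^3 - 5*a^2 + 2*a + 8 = (a - 4)*(a^2 - a - 2) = (a - 4)*(a + 1)*(a - 2)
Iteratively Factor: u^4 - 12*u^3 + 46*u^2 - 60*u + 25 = (u - 1)*(u^3 - 11*u^2 + 35*u - 25) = (u - 5)*(u - 1)*(u^2 - 6*u + 5) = (u - 5)^2*(u - 1)*(u - 1)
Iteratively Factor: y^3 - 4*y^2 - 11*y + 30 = (y - 2)*(y^2 - 2*y - 15) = (y - 5)*(y - 2)*(y + 3)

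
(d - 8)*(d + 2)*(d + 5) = d^3 - d^2 - 46*d - 80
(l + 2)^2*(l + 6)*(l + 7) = l^4 + 17*l^3 + 98*l^2 + 220*l + 168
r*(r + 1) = r^2 + r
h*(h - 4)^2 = h^3 - 8*h^2 + 16*h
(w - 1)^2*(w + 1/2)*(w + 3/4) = w^4 - 3*w^3/4 - 9*w^2/8 + w/2 + 3/8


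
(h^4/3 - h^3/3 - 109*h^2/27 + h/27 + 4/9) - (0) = h^4/3 - h^3/3 - 109*h^2/27 + h/27 + 4/9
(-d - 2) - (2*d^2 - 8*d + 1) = -2*d^2 + 7*d - 3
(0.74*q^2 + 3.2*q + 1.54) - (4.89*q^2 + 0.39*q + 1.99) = -4.15*q^2 + 2.81*q - 0.45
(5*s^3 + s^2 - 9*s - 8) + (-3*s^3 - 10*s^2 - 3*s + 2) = 2*s^3 - 9*s^2 - 12*s - 6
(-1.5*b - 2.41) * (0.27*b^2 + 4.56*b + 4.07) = -0.405*b^3 - 7.4907*b^2 - 17.0946*b - 9.8087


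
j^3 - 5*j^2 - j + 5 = (j - 5)*(j - 1)*(j + 1)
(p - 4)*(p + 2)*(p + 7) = p^3 + 5*p^2 - 22*p - 56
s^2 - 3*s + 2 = (s - 2)*(s - 1)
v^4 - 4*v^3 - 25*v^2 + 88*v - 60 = (v - 6)*(v - 2)*(v - 1)*(v + 5)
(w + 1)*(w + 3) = w^2 + 4*w + 3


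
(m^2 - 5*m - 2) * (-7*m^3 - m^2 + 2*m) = -7*m^5 + 34*m^4 + 21*m^3 - 8*m^2 - 4*m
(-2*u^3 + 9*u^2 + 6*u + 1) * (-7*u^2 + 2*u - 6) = 14*u^5 - 67*u^4 - 12*u^3 - 49*u^2 - 34*u - 6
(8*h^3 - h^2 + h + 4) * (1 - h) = -8*h^4 + 9*h^3 - 2*h^2 - 3*h + 4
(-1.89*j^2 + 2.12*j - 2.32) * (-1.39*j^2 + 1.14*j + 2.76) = 2.6271*j^4 - 5.1014*j^3 + 0.4252*j^2 + 3.2064*j - 6.4032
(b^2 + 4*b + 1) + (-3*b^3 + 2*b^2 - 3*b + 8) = -3*b^3 + 3*b^2 + b + 9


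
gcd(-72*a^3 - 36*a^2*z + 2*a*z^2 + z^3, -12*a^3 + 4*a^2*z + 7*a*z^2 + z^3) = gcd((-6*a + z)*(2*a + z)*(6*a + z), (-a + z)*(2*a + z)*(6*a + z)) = 12*a^2 + 8*a*z + z^2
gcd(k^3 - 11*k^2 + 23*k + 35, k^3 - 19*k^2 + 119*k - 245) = k^2 - 12*k + 35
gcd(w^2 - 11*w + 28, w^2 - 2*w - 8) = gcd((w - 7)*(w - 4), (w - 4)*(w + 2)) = w - 4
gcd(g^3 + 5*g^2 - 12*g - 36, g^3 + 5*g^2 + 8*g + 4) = g + 2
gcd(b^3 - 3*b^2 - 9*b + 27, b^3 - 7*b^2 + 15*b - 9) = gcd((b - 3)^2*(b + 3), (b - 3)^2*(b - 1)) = b^2 - 6*b + 9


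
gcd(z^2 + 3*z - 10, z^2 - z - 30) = z + 5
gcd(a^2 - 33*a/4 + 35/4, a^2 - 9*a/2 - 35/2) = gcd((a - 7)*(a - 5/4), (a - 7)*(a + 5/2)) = a - 7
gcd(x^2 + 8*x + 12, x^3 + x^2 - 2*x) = x + 2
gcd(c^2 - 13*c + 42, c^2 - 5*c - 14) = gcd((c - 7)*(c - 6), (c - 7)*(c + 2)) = c - 7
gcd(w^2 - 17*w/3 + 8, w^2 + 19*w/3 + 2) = 1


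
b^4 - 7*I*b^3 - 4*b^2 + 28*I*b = b*(b - 2)*(b + 2)*(b - 7*I)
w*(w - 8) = w^2 - 8*w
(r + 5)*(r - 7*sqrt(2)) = r^2 - 7*sqrt(2)*r + 5*r - 35*sqrt(2)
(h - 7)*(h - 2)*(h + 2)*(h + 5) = h^4 - 2*h^3 - 39*h^2 + 8*h + 140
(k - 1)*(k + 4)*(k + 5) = k^3 + 8*k^2 + 11*k - 20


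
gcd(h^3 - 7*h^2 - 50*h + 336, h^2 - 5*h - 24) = h - 8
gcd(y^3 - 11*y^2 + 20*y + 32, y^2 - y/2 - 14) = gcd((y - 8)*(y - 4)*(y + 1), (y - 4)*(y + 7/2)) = y - 4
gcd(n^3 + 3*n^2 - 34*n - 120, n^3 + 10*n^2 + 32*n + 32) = n + 4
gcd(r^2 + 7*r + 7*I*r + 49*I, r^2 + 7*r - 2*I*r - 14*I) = r + 7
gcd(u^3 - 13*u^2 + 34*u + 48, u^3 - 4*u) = 1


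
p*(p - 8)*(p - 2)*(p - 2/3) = p^4 - 32*p^3/3 + 68*p^2/3 - 32*p/3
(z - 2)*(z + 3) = z^2 + z - 6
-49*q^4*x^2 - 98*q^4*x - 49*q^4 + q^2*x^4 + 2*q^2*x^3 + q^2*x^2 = (-7*q + x)*(7*q + x)*(q*x + q)^2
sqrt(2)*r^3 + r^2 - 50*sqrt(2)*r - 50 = (r - 5*sqrt(2))*(r + 5*sqrt(2))*(sqrt(2)*r + 1)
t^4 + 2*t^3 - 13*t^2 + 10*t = t*(t - 2)*(t - 1)*(t + 5)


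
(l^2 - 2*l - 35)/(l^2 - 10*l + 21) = (l + 5)/(l - 3)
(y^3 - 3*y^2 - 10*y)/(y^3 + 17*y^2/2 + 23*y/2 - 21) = 2*y*(y^2 - 3*y - 10)/(2*y^3 + 17*y^2 + 23*y - 42)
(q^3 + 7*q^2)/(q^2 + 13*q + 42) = q^2/(q + 6)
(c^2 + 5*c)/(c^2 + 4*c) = (c + 5)/(c + 4)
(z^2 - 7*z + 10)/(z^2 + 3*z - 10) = (z - 5)/(z + 5)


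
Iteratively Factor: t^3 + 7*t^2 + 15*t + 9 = (t + 3)*(t^2 + 4*t + 3) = (t + 3)^2*(t + 1)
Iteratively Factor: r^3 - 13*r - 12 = (r + 3)*(r^2 - 3*r - 4) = (r - 4)*(r + 3)*(r + 1)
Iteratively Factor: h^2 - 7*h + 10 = (h - 5)*(h - 2)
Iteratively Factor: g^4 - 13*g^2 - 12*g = (g + 3)*(g^3 - 3*g^2 - 4*g) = (g + 1)*(g + 3)*(g^2 - 4*g) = (g - 4)*(g + 1)*(g + 3)*(g)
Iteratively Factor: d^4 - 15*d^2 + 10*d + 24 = (d + 1)*(d^3 - d^2 - 14*d + 24) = (d - 2)*(d + 1)*(d^2 + d - 12) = (d - 3)*(d - 2)*(d + 1)*(d + 4)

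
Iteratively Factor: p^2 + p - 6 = (p + 3)*(p - 2)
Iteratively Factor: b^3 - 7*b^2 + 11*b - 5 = (b - 5)*(b^2 - 2*b + 1) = (b - 5)*(b - 1)*(b - 1)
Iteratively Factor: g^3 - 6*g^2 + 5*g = (g - 5)*(g^2 - g) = g*(g - 5)*(g - 1)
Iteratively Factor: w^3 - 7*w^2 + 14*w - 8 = (w - 4)*(w^2 - 3*w + 2) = (w - 4)*(w - 1)*(w - 2)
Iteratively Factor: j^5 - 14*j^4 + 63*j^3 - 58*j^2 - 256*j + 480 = (j - 4)*(j^4 - 10*j^3 + 23*j^2 + 34*j - 120) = (j - 4)*(j - 3)*(j^3 - 7*j^2 + 2*j + 40) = (j - 4)*(j - 3)*(j + 2)*(j^2 - 9*j + 20) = (j - 5)*(j - 4)*(j - 3)*(j + 2)*(j - 4)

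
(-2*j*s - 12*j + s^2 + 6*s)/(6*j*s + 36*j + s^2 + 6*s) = (-2*j + s)/(6*j + s)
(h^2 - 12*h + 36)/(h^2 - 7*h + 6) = (h - 6)/(h - 1)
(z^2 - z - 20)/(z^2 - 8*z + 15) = (z + 4)/(z - 3)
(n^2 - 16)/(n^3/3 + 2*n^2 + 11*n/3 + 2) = 3*(n^2 - 16)/(n^3 + 6*n^2 + 11*n + 6)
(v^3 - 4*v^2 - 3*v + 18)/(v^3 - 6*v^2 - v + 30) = (v - 3)/(v - 5)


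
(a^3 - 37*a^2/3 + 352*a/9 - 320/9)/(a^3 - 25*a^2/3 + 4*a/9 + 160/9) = (3*a - 8)/(3*a + 4)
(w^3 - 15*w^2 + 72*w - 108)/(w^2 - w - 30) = (w^2 - 9*w + 18)/(w + 5)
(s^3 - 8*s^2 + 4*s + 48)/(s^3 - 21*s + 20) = (s^2 - 4*s - 12)/(s^2 + 4*s - 5)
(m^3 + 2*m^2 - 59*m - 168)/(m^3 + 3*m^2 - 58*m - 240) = (m^2 + 10*m + 21)/(m^2 + 11*m + 30)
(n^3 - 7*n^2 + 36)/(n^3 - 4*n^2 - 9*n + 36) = (n^2 - 4*n - 12)/(n^2 - n - 12)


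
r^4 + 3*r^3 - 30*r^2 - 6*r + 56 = (r - 4)*(r + 7)*(r - sqrt(2))*(r + sqrt(2))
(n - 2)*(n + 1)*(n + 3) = n^3 + 2*n^2 - 5*n - 6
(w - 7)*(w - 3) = w^2 - 10*w + 21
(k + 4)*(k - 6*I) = k^2 + 4*k - 6*I*k - 24*I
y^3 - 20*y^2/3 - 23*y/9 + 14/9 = (y - 7)*(y - 1/3)*(y + 2/3)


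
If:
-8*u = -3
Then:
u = 3/8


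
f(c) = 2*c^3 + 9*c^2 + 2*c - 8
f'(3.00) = 110.00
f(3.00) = 133.00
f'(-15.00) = 1082.00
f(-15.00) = -4763.00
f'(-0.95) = -9.68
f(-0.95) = -3.49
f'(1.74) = 51.49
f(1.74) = 33.26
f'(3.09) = 114.91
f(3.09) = 143.12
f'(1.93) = 59.09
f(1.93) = 43.76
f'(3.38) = 131.39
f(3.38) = 178.81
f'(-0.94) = -9.62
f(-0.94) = -3.59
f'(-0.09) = 0.43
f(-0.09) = -8.11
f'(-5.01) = 62.42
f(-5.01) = -43.62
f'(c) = 6*c^2 + 18*c + 2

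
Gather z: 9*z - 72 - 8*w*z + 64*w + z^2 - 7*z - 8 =64*w + z^2 + z*(2 - 8*w) - 80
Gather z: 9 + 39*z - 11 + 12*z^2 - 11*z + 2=12*z^2 + 28*z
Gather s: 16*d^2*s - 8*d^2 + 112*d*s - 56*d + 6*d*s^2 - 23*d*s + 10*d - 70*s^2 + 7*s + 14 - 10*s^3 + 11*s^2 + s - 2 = -8*d^2 - 46*d - 10*s^3 + s^2*(6*d - 59) + s*(16*d^2 + 89*d + 8) + 12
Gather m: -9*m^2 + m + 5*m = -9*m^2 + 6*m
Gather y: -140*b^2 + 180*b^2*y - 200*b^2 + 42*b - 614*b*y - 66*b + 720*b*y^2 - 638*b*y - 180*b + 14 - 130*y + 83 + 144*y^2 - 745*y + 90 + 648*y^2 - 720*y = -340*b^2 - 204*b + y^2*(720*b + 792) + y*(180*b^2 - 1252*b - 1595) + 187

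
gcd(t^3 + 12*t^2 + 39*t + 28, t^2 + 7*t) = t + 7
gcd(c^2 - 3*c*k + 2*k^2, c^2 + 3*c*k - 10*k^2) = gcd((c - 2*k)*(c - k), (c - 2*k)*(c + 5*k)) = c - 2*k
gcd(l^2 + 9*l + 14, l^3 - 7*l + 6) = 1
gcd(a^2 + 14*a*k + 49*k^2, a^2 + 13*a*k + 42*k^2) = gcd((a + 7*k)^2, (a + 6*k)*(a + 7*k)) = a + 7*k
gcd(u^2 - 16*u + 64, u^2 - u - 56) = u - 8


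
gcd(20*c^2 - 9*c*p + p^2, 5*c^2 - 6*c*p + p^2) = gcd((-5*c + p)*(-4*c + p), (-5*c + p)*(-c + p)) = -5*c + p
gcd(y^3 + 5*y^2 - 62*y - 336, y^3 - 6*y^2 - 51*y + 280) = y^2 - y - 56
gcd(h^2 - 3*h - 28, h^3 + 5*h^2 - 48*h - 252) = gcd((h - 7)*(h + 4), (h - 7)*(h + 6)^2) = h - 7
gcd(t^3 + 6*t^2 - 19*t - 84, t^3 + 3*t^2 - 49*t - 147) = t^2 + 10*t + 21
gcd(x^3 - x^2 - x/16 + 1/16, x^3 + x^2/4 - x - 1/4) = x^2 - 3*x/4 - 1/4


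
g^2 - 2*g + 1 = (g - 1)^2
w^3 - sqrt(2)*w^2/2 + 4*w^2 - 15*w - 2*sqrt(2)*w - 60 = (w + 4)*(w - 3*sqrt(2))*(w + 5*sqrt(2)/2)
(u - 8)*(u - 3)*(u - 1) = u^3 - 12*u^2 + 35*u - 24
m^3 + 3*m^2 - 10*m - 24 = (m - 3)*(m + 2)*(m + 4)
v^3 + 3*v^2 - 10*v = v*(v - 2)*(v + 5)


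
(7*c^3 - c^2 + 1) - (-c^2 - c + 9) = 7*c^3 + c - 8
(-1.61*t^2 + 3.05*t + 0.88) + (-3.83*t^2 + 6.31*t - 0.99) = -5.44*t^2 + 9.36*t - 0.11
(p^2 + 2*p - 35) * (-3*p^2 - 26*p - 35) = -3*p^4 - 32*p^3 + 18*p^2 + 840*p + 1225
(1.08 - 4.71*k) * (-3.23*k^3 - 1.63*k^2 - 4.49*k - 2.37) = 15.2133*k^4 + 4.1889*k^3 + 19.3875*k^2 + 6.3135*k - 2.5596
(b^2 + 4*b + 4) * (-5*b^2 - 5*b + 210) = -5*b^4 - 25*b^3 + 170*b^2 + 820*b + 840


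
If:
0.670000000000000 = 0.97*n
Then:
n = 0.69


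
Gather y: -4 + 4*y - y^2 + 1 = -y^2 + 4*y - 3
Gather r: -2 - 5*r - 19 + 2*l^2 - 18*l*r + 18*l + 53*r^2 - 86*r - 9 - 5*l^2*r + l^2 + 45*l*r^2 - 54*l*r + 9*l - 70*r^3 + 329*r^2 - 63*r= 3*l^2 + 27*l - 70*r^3 + r^2*(45*l + 382) + r*(-5*l^2 - 72*l - 154) - 30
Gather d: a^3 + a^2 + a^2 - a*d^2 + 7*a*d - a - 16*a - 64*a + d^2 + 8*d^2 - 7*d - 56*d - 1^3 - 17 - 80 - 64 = a^3 + 2*a^2 - 81*a + d^2*(9 - a) + d*(7*a - 63) - 162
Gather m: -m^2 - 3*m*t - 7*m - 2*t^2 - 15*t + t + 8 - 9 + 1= -m^2 + m*(-3*t - 7) - 2*t^2 - 14*t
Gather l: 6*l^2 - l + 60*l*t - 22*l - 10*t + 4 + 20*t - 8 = 6*l^2 + l*(60*t - 23) + 10*t - 4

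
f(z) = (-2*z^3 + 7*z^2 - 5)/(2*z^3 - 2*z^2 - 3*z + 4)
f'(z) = (-6*z^2 + 14*z)/(2*z^3 - 2*z^2 - 3*z + 4) + (-6*z^2 + 4*z + 3)*(-2*z^3 + 7*z^2 - 5)/(2*z^3 - 2*z^2 - 3*z + 4)^2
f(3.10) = 0.08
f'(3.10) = -0.50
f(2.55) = 0.45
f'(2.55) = -0.90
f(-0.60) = -0.44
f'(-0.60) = -2.12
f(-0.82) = 0.20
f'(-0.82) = -4.08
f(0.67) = -1.45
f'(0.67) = 1.39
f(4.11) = -0.26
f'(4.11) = -0.23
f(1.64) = 1.98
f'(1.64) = -2.47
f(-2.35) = -2.30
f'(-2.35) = -0.96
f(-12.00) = -1.20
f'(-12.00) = -0.02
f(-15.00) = -1.16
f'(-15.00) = -0.01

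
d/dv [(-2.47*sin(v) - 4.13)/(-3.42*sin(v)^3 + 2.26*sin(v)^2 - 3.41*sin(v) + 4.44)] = (-16.8948*sin(v)^3 - 36.7916*sin(v)^2 + 18.6676*sin(v) - 25.0501)*cos(v)/(11.6964*sin(v)^6 - 15.4584*sin(v)^5 + 28.432*sin(v)^4 - 45.7828*sin(v)^3 + 31.6969*sin(v)^2 - 30.2808*sin(v) + 19.7136)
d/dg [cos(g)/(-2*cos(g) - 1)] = sin(g)/(2*cos(g) + 1)^2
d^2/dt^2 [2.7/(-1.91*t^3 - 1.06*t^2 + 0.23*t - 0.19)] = ((30.942*t + 5.724)*(1.91*t^3 + 1.06*t^2 - 0.23*t + 0.19) - 2.7*(5.73*t^2 + 2.12*t - 0.23)*(11.46*t^2 + 4.24*t - 0.46))/(1.91*t^3 + 1.06*t^2 - 0.23*t + 0.19)^3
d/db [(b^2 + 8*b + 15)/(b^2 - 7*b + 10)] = 5*(-3*b^2 - 2*b + 37)/(b^4 - 14*b^3 + 69*b^2 - 140*b + 100)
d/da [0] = 0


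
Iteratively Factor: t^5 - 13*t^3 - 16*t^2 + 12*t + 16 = (t - 1)*(t^4 + t^3 - 12*t^2 - 28*t - 16) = (t - 1)*(t + 2)*(t^3 - t^2 - 10*t - 8) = (t - 4)*(t - 1)*(t + 2)*(t^2 + 3*t + 2) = (t - 4)*(t - 1)*(t + 1)*(t + 2)*(t + 2)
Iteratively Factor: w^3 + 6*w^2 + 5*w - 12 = (w + 3)*(w^2 + 3*w - 4) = (w - 1)*(w + 3)*(w + 4)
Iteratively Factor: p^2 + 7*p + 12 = (p + 3)*(p + 4)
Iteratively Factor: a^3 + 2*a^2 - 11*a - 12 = (a - 3)*(a^2 + 5*a + 4) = (a - 3)*(a + 1)*(a + 4)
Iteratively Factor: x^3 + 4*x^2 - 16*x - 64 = (x + 4)*(x^2 - 16) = (x + 4)^2*(x - 4)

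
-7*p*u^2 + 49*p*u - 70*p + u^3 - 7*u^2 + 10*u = (-7*p + u)*(u - 5)*(u - 2)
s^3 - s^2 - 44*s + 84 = (s - 6)*(s - 2)*(s + 7)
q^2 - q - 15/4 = (q - 5/2)*(q + 3/2)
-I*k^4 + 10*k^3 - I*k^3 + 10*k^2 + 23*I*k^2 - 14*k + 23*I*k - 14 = (k + I)*(k + 2*I)*(k + 7*I)*(-I*k - I)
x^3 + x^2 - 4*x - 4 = (x - 2)*(x + 1)*(x + 2)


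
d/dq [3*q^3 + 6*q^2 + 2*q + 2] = 9*q^2 + 12*q + 2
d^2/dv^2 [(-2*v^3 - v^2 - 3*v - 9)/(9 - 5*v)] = 2*(50*v^3 - 270*v^2 + 486*v + 441)/(125*v^3 - 675*v^2 + 1215*v - 729)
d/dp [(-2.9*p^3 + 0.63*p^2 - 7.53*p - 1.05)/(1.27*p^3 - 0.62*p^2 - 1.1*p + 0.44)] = (0.9979*p^4 + 25.5062*p^3 - 5.1891*p^2 - 0.7476*p - 4.4682)/(1.6129*p^6 - 1.5748*p^5 - 2.4096*p^4 + 2.4816*p^3 + 0.6644*p^2 - 0.968*p + 0.1936)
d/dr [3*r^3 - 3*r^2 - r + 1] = 9*r^2 - 6*r - 1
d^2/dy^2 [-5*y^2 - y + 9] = -10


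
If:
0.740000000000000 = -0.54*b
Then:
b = -1.37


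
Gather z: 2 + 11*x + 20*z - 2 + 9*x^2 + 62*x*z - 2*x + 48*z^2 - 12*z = 9*x^2 + 9*x + 48*z^2 + z*(62*x + 8)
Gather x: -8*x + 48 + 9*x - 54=x - 6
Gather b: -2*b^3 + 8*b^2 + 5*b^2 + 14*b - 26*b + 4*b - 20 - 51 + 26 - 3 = -2*b^3 + 13*b^2 - 8*b - 48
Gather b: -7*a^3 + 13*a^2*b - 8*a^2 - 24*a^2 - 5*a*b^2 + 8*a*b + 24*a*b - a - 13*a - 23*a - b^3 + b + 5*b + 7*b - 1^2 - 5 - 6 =-7*a^3 - 32*a^2 - 5*a*b^2 - 37*a - b^3 + b*(13*a^2 + 32*a + 13) - 12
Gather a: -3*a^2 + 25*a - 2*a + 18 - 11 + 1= -3*a^2 + 23*a + 8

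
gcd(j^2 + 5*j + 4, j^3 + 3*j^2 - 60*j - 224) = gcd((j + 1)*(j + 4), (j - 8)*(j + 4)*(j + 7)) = j + 4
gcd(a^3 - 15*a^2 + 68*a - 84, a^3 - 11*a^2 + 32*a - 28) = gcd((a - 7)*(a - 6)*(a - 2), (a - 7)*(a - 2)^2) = a^2 - 9*a + 14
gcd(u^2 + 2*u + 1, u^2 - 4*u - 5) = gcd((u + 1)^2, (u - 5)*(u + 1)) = u + 1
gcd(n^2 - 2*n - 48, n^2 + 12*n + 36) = n + 6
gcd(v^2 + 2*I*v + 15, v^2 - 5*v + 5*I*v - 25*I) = v + 5*I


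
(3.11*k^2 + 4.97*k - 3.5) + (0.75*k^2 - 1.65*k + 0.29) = 3.86*k^2 + 3.32*k - 3.21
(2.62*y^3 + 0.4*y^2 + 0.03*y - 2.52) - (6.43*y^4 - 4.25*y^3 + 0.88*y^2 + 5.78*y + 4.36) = -6.43*y^4 + 6.87*y^3 - 0.48*y^2 - 5.75*y - 6.88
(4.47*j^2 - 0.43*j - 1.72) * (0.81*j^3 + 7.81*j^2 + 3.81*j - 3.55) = 3.6207*j^5 + 34.5624*j^4 + 12.2792*j^3 - 30.94*j^2 - 5.0267*j + 6.106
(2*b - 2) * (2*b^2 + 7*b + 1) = 4*b^3 + 10*b^2 - 12*b - 2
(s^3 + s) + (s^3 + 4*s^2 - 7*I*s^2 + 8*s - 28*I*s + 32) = 2*s^3 + 4*s^2 - 7*I*s^2 + 9*s - 28*I*s + 32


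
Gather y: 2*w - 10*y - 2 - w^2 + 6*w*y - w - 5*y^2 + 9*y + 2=-w^2 + w - 5*y^2 + y*(6*w - 1)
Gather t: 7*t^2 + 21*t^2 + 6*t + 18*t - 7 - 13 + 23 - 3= 28*t^2 + 24*t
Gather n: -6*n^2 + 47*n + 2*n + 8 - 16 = -6*n^2 + 49*n - 8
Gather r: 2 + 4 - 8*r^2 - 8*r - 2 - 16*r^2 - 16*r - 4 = -24*r^2 - 24*r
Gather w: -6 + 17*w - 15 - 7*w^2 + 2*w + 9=-7*w^2 + 19*w - 12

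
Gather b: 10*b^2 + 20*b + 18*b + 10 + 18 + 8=10*b^2 + 38*b + 36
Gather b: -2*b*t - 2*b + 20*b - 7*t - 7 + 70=b*(18 - 2*t) - 7*t + 63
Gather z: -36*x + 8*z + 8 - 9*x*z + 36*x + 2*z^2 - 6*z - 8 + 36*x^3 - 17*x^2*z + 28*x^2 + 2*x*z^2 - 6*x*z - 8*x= 36*x^3 + 28*x^2 - 8*x + z^2*(2*x + 2) + z*(-17*x^2 - 15*x + 2)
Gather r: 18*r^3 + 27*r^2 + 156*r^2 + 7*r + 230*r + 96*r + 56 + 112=18*r^3 + 183*r^2 + 333*r + 168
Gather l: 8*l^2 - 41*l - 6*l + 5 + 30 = 8*l^2 - 47*l + 35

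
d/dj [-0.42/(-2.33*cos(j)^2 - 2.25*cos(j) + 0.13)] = (1.9572*cos(j) + 0.945)*sin(j)/(2.33*cos(j)^2 + 2.25*cos(j) - 0.13)^2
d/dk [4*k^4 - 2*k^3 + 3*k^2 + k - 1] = 16*k^3 - 6*k^2 + 6*k + 1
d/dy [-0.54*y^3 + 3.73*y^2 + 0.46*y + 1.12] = -1.62*y^2 + 7.46*y + 0.46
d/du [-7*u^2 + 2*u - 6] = 2 - 14*u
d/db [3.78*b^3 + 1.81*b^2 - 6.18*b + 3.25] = 11.34*b^2 + 3.62*b - 6.18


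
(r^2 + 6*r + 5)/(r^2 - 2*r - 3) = (r + 5)/(r - 3)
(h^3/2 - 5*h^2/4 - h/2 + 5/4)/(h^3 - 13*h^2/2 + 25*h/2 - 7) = (2*h^2 - 3*h - 5)/(2*(2*h^2 - 11*h + 14))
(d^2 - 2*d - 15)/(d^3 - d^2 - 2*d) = (-d^2 + 2*d + 15)/(d*(-d^2 + d + 2))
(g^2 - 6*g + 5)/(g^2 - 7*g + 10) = (g - 1)/(g - 2)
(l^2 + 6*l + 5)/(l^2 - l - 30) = (l + 1)/(l - 6)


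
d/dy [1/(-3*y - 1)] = 3/(3*y + 1)^2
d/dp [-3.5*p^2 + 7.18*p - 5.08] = 7.18 - 7.0*p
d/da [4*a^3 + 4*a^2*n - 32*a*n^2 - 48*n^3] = 12*a^2 + 8*a*n - 32*n^2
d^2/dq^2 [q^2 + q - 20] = 2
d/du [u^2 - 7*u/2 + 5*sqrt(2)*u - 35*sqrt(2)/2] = 2*u - 7/2 + 5*sqrt(2)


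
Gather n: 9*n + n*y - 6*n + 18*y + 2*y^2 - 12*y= n*(y + 3) + 2*y^2 + 6*y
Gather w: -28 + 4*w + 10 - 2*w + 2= 2*w - 16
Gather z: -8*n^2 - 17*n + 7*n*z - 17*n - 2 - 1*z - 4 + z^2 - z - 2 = -8*n^2 - 34*n + z^2 + z*(7*n - 2) - 8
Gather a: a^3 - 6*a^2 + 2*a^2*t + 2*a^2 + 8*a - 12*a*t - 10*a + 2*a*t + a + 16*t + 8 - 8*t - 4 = a^3 + a^2*(2*t - 4) + a*(-10*t - 1) + 8*t + 4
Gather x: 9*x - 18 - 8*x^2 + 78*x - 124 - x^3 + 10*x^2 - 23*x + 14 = -x^3 + 2*x^2 + 64*x - 128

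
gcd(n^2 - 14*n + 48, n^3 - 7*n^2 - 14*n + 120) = n - 6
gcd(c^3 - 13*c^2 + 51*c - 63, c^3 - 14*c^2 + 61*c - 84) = c^2 - 10*c + 21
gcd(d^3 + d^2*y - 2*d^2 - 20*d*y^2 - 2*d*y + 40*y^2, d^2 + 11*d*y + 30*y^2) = d + 5*y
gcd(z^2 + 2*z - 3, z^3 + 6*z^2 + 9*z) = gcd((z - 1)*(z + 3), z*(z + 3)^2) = z + 3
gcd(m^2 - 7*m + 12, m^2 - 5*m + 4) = m - 4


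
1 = 1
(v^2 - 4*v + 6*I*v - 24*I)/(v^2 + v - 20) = (v + 6*I)/(v + 5)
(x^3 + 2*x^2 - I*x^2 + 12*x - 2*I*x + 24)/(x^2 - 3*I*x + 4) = (x^2 + x*(2 + 3*I) + 6*I)/(x + I)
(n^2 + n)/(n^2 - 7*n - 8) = n/(n - 8)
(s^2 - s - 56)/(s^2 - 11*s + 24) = (s + 7)/(s - 3)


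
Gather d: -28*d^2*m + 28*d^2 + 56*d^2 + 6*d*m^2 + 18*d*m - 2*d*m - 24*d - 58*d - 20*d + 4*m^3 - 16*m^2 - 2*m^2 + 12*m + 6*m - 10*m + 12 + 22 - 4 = d^2*(84 - 28*m) + d*(6*m^2 + 16*m - 102) + 4*m^3 - 18*m^2 + 8*m + 30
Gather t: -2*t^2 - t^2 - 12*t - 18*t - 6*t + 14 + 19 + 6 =-3*t^2 - 36*t + 39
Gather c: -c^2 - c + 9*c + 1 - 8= -c^2 + 8*c - 7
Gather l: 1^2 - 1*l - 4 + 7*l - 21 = 6*l - 24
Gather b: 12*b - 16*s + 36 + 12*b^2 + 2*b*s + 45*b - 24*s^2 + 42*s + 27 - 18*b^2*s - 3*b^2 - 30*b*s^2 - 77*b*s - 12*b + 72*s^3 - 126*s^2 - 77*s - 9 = b^2*(9 - 18*s) + b*(-30*s^2 - 75*s + 45) + 72*s^3 - 150*s^2 - 51*s + 54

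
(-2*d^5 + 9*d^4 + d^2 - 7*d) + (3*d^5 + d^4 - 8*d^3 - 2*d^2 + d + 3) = d^5 + 10*d^4 - 8*d^3 - d^2 - 6*d + 3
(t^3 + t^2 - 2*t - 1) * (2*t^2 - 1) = 2*t^5 + 2*t^4 - 5*t^3 - 3*t^2 + 2*t + 1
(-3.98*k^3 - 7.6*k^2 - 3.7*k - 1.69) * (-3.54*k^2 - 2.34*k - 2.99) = 14.0892*k^5 + 36.2172*k^4 + 42.7822*k^3 + 37.3646*k^2 + 15.0176*k + 5.0531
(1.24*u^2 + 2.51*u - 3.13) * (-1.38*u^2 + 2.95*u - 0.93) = -1.7112*u^4 + 0.194200000000001*u^3 + 10.5707*u^2 - 11.5678*u + 2.9109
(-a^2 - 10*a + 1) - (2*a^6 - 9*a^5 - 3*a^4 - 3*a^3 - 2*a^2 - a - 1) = -2*a^6 + 9*a^5 + 3*a^4 + 3*a^3 + a^2 - 9*a + 2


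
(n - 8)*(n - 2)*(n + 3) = n^3 - 7*n^2 - 14*n + 48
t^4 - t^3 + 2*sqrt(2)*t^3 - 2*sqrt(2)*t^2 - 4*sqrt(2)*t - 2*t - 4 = (t - 2)*(t + 1)*(t + sqrt(2))^2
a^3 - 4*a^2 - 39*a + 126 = (a - 7)*(a - 3)*(a + 6)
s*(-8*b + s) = -8*b*s + s^2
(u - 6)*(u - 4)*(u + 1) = u^3 - 9*u^2 + 14*u + 24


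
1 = 1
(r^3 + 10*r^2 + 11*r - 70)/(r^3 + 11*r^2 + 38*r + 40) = (r^2 + 5*r - 14)/(r^2 + 6*r + 8)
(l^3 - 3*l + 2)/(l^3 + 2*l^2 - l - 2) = (l - 1)/(l + 1)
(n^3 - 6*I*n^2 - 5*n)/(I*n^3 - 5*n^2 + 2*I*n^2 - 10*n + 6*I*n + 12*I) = n*(-I*n - 5)/(n^2 + 2*n*(1 + 3*I) + 12*I)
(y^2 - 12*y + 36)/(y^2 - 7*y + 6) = (y - 6)/(y - 1)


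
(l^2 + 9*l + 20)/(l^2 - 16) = (l + 5)/(l - 4)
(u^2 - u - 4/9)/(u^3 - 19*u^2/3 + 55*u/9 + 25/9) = (3*u - 4)/(3*u^2 - 20*u + 25)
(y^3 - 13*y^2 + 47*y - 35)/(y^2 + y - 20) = (y^3 - 13*y^2 + 47*y - 35)/(y^2 + y - 20)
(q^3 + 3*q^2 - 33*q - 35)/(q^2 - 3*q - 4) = (q^2 + 2*q - 35)/(q - 4)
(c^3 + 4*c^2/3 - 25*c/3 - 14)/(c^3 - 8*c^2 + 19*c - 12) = (3*c^2 + 13*c + 14)/(3*(c^2 - 5*c + 4))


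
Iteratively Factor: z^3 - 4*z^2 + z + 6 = (z + 1)*(z^2 - 5*z + 6) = (z - 2)*(z + 1)*(z - 3)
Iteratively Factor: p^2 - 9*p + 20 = (p - 4)*(p - 5)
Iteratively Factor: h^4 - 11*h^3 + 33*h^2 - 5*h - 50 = (h + 1)*(h^3 - 12*h^2 + 45*h - 50) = (h - 2)*(h + 1)*(h^2 - 10*h + 25) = (h - 5)*(h - 2)*(h + 1)*(h - 5)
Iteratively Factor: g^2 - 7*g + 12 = (g - 3)*(g - 4)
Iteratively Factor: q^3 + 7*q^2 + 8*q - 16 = (q - 1)*(q^2 + 8*q + 16) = (q - 1)*(q + 4)*(q + 4)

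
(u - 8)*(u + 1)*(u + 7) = u^3 - 57*u - 56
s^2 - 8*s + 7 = (s - 7)*(s - 1)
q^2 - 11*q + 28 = (q - 7)*(q - 4)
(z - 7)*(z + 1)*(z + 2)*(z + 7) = z^4 + 3*z^3 - 47*z^2 - 147*z - 98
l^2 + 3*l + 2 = (l + 1)*(l + 2)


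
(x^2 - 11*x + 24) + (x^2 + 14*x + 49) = 2*x^2 + 3*x + 73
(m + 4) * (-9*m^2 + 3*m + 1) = -9*m^3 - 33*m^2 + 13*m + 4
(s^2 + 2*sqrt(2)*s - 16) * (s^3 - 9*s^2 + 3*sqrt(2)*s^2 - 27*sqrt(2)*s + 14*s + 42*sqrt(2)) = s^5 - 9*s^4 + 5*sqrt(2)*s^4 - 45*sqrt(2)*s^3 + 10*s^3 + 22*sqrt(2)*s^2 + 36*s^2 - 56*s + 432*sqrt(2)*s - 672*sqrt(2)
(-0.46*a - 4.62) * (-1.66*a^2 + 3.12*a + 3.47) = 0.7636*a^3 + 6.234*a^2 - 16.0106*a - 16.0314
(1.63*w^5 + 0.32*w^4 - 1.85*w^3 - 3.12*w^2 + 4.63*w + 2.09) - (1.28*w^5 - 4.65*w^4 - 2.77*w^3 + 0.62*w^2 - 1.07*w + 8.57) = 0.35*w^5 + 4.97*w^4 + 0.92*w^3 - 3.74*w^2 + 5.7*w - 6.48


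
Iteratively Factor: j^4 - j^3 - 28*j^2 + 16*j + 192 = (j - 4)*(j^3 + 3*j^2 - 16*j - 48) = (j - 4)*(j + 4)*(j^2 - j - 12) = (j - 4)^2*(j + 4)*(j + 3)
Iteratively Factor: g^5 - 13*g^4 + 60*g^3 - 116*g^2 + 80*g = (g - 2)*(g^4 - 11*g^3 + 38*g^2 - 40*g) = (g - 5)*(g - 2)*(g^3 - 6*g^2 + 8*g) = (g - 5)*(g - 2)^2*(g^2 - 4*g) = (g - 5)*(g - 4)*(g - 2)^2*(g)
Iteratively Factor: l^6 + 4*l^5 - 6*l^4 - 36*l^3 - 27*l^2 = (l + 3)*(l^5 + l^4 - 9*l^3 - 9*l^2) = (l + 3)^2*(l^4 - 2*l^3 - 3*l^2) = (l - 3)*(l + 3)^2*(l^3 + l^2) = (l - 3)*(l + 1)*(l + 3)^2*(l^2) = l*(l - 3)*(l + 1)*(l + 3)^2*(l)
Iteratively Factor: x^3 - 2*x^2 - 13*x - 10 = (x - 5)*(x^2 + 3*x + 2) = (x - 5)*(x + 2)*(x + 1)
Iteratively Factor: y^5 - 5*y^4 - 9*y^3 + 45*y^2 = (y)*(y^4 - 5*y^3 - 9*y^2 + 45*y) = y*(y - 5)*(y^3 - 9*y) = y*(y - 5)*(y - 3)*(y^2 + 3*y) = y*(y - 5)*(y - 3)*(y + 3)*(y)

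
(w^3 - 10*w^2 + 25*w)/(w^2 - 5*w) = w - 5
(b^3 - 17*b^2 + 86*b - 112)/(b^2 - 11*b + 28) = (b^2 - 10*b + 16)/(b - 4)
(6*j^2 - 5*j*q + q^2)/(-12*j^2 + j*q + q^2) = (-2*j + q)/(4*j + q)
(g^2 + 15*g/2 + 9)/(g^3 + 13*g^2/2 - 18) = (2*g + 3)/(2*g^2 + g - 6)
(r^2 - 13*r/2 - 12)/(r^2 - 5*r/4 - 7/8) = 4*(-2*r^2 + 13*r + 24)/(-8*r^2 + 10*r + 7)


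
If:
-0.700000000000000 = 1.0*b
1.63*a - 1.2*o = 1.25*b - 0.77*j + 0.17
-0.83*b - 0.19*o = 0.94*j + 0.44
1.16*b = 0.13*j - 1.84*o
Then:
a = -0.13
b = -0.70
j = 0.06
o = 0.45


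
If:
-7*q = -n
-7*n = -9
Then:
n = 9/7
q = 9/49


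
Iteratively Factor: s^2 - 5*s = (s - 5)*(s)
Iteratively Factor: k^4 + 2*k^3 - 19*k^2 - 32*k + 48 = (k + 3)*(k^3 - k^2 - 16*k + 16) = (k - 1)*(k + 3)*(k^2 - 16) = (k - 1)*(k + 3)*(k + 4)*(k - 4)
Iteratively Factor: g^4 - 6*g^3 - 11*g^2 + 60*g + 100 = (g + 2)*(g^3 - 8*g^2 + 5*g + 50) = (g - 5)*(g + 2)*(g^2 - 3*g - 10) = (g - 5)^2*(g + 2)*(g + 2)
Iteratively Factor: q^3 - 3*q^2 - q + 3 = (q - 3)*(q^2 - 1) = (q - 3)*(q - 1)*(q + 1)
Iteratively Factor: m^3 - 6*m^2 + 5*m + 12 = (m + 1)*(m^2 - 7*m + 12) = (m - 4)*(m + 1)*(m - 3)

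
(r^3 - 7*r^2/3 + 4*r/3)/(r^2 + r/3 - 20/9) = 3*r*(r - 1)/(3*r + 5)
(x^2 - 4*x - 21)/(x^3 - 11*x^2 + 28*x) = (x + 3)/(x*(x - 4))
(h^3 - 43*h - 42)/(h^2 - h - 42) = h + 1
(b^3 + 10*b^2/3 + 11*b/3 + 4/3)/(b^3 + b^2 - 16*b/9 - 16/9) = 3*(b + 1)/(3*b - 4)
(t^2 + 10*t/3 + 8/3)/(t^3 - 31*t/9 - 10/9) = 3*(3*t^2 + 10*t + 8)/(9*t^3 - 31*t - 10)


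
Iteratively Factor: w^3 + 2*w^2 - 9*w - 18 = (w + 3)*(w^2 - w - 6) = (w - 3)*(w + 3)*(w + 2)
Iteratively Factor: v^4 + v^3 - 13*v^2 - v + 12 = (v + 4)*(v^3 - 3*v^2 - v + 3) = (v - 1)*(v + 4)*(v^2 - 2*v - 3) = (v - 1)*(v + 1)*(v + 4)*(v - 3)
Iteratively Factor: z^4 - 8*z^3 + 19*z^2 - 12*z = (z)*(z^3 - 8*z^2 + 19*z - 12) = z*(z - 4)*(z^2 - 4*z + 3) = z*(z - 4)*(z - 1)*(z - 3)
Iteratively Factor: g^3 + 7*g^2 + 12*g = (g)*(g^2 + 7*g + 12) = g*(g + 3)*(g + 4)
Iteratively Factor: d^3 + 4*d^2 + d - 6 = (d + 3)*(d^2 + d - 2) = (d - 1)*(d + 3)*(d + 2)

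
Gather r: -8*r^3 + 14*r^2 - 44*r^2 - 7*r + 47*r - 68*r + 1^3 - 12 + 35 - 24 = -8*r^3 - 30*r^2 - 28*r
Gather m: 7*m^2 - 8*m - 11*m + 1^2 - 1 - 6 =7*m^2 - 19*m - 6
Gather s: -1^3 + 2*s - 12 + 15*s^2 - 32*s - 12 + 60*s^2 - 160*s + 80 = 75*s^2 - 190*s + 55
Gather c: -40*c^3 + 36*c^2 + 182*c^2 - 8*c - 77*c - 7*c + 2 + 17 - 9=-40*c^3 + 218*c^2 - 92*c + 10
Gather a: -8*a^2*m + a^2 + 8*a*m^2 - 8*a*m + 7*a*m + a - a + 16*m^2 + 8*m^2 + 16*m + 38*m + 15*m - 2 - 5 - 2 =a^2*(1 - 8*m) + a*(8*m^2 - m) + 24*m^2 + 69*m - 9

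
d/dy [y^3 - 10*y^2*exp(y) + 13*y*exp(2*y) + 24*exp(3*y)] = -10*y^2*exp(y) + 3*y^2 + 26*y*exp(2*y) - 20*y*exp(y) + 72*exp(3*y) + 13*exp(2*y)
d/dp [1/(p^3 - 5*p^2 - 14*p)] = (-3*p^2 + 10*p + 14)/(p^2*(-p^2 + 5*p + 14)^2)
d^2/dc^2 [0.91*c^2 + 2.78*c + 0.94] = 1.82000000000000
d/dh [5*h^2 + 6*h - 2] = 10*h + 6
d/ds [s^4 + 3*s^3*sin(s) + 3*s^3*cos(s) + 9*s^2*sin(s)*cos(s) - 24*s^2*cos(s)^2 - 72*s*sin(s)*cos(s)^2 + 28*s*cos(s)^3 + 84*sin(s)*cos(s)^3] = 3*sqrt(2)*s^3*cos(s + pi/4) + 4*s^3 + 24*s^2*sin(2*s) + 9*sqrt(2)*s^2*sin(s + pi/4) + 9*s^2*cos(2*s) - 21*s*sin(s) + 9*s*sin(2*s) - 21*s*sin(3*s) - 18*s*cos(s) - 24*s*cos(2*s) - 54*s*cos(3*s) - 24*s - 18*sin(s) - 18*sin(3*s) + 21*cos(s) + 84*cos(2*s)^2 + 42*cos(2*s) + 7*cos(3*s) - 42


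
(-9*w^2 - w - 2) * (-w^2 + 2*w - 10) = 9*w^4 - 17*w^3 + 90*w^2 + 6*w + 20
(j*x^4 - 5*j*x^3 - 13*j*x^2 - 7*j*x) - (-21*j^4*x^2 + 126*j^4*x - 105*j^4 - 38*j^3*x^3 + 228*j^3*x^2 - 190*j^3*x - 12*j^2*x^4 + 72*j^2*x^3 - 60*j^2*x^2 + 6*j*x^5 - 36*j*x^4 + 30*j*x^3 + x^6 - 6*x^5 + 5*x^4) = 21*j^4*x^2 - 126*j^4*x + 105*j^4 + 38*j^3*x^3 - 228*j^3*x^2 + 190*j^3*x + 12*j^2*x^4 - 72*j^2*x^3 + 60*j^2*x^2 - 6*j*x^5 + 37*j*x^4 - 35*j*x^3 - 13*j*x^2 - 7*j*x - x^6 + 6*x^5 - 5*x^4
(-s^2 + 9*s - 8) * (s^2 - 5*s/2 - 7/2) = -s^4 + 23*s^3/2 - 27*s^2 - 23*s/2 + 28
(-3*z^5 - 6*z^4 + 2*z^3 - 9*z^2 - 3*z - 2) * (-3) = 9*z^5 + 18*z^4 - 6*z^3 + 27*z^2 + 9*z + 6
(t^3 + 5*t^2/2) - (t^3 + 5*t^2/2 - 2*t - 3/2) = 2*t + 3/2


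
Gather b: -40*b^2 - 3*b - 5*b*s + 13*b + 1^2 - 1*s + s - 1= -40*b^2 + b*(10 - 5*s)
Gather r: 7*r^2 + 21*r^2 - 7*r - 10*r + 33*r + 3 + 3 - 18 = 28*r^2 + 16*r - 12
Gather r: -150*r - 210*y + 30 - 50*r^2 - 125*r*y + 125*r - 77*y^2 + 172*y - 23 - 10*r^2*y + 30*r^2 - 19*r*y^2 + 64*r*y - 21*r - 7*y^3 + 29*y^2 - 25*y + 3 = r^2*(-10*y - 20) + r*(-19*y^2 - 61*y - 46) - 7*y^3 - 48*y^2 - 63*y + 10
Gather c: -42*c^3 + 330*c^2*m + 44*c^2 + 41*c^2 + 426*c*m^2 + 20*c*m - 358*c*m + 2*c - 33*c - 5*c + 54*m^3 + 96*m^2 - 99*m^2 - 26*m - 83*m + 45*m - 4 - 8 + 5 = -42*c^3 + c^2*(330*m + 85) + c*(426*m^2 - 338*m - 36) + 54*m^3 - 3*m^2 - 64*m - 7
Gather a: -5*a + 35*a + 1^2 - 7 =30*a - 6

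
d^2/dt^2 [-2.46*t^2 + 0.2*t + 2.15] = -4.92000000000000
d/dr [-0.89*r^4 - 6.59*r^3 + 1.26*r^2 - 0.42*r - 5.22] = -3.56*r^3 - 19.77*r^2 + 2.52*r - 0.42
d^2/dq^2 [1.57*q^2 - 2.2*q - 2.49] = 3.14000000000000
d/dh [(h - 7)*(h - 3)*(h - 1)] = 3*h^2 - 22*h + 31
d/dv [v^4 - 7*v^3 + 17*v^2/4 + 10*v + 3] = 4*v^3 - 21*v^2 + 17*v/2 + 10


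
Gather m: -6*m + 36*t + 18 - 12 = -6*m + 36*t + 6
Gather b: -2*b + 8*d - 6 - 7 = -2*b + 8*d - 13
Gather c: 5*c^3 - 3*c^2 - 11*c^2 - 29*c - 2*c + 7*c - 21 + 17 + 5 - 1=5*c^3 - 14*c^2 - 24*c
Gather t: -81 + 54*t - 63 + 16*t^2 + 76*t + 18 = 16*t^2 + 130*t - 126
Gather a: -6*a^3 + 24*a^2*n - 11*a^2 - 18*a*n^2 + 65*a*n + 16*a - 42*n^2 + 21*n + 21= -6*a^3 + a^2*(24*n - 11) + a*(-18*n^2 + 65*n + 16) - 42*n^2 + 21*n + 21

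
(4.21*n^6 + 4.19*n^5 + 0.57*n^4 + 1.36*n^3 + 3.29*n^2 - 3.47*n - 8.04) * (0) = 0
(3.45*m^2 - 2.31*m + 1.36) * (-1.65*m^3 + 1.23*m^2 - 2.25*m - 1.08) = -5.6925*m^5 + 8.055*m^4 - 12.8478*m^3 + 3.1443*m^2 - 0.5652*m - 1.4688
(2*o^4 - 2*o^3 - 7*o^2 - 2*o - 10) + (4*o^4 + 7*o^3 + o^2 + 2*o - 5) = 6*o^4 + 5*o^3 - 6*o^2 - 15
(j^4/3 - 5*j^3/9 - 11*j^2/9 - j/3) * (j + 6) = j^5/3 + 13*j^4/9 - 41*j^3/9 - 23*j^2/3 - 2*j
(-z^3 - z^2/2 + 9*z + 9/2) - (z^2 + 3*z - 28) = -z^3 - 3*z^2/2 + 6*z + 65/2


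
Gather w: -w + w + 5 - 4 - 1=0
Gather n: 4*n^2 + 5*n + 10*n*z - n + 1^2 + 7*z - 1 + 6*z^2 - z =4*n^2 + n*(10*z + 4) + 6*z^2 + 6*z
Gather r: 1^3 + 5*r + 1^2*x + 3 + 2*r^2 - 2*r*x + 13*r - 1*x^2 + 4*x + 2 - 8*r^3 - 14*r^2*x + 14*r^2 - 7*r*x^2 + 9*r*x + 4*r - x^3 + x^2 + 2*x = -8*r^3 + r^2*(16 - 14*x) + r*(-7*x^2 + 7*x + 22) - x^3 + 7*x + 6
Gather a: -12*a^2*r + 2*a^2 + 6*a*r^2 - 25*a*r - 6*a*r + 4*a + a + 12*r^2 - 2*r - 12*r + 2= a^2*(2 - 12*r) + a*(6*r^2 - 31*r + 5) + 12*r^2 - 14*r + 2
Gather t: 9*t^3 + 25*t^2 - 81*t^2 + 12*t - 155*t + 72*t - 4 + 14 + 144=9*t^3 - 56*t^2 - 71*t + 154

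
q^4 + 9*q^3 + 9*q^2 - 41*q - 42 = (q - 2)*(q + 1)*(q + 3)*(q + 7)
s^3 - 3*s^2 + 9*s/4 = s*(s - 3/2)^2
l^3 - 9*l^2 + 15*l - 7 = (l - 7)*(l - 1)^2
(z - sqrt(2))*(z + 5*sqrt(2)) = z^2 + 4*sqrt(2)*z - 10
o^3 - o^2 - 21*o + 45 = (o - 3)^2*(o + 5)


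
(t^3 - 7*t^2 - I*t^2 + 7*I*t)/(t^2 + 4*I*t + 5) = t*(t - 7)/(t + 5*I)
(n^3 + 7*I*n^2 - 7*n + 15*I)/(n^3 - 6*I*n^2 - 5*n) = (n^2 + 8*I*n - 15)/(n*(n - 5*I))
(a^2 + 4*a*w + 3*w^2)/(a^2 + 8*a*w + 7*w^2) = (a + 3*w)/(a + 7*w)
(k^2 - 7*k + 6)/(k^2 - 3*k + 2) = (k - 6)/(k - 2)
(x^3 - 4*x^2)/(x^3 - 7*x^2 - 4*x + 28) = x^2*(x - 4)/(x^3 - 7*x^2 - 4*x + 28)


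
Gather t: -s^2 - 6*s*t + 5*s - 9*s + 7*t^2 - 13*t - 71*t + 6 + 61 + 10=-s^2 - 4*s + 7*t^2 + t*(-6*s - 84) + 77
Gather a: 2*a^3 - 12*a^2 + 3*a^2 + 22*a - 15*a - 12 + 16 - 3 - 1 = 2*a^3 - 9*a^2 + 7*a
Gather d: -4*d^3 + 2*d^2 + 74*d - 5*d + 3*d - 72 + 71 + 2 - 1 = -4*d^3 + 2*d^2 + 72*d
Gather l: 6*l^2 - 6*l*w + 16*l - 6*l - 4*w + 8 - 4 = 6*l^2 + l*(10 - 6*w) - 4*w + 4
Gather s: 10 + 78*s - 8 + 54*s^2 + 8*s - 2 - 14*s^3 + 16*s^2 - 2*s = -14*s^3 + 70*s^2 + 84*s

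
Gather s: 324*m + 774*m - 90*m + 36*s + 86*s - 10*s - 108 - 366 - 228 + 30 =1008*m + 112*s - 672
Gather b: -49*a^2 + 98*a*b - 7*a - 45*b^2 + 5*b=-49*a^2 - 7*a - 45*b^2 + b*(98*a + 5)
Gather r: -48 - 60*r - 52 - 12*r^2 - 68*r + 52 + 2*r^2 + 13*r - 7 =-10*r^2 - 115*r - 55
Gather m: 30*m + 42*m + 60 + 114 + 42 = 72*m + 216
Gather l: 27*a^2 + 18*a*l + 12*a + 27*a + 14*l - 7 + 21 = 27*a^2 + 39*a + l*(18*a + 14) + 14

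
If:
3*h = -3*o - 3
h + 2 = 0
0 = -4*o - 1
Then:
No Solution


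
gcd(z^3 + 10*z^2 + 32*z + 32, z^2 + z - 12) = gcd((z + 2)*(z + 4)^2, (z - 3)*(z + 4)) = z + 4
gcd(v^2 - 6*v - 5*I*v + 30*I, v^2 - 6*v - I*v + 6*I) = v - 6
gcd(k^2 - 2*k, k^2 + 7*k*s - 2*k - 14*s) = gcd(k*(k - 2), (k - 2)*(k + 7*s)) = k - 2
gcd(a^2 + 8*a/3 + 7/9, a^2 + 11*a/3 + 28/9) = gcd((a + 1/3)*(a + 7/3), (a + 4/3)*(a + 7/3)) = a + 7/3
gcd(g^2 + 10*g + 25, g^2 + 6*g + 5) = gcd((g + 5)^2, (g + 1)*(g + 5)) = g + 5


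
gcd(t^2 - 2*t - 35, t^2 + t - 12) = 1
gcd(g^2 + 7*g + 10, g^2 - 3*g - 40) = g + 5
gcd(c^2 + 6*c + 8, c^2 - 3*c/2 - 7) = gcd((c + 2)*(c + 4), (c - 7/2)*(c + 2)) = c + 2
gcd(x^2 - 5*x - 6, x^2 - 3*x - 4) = x + 1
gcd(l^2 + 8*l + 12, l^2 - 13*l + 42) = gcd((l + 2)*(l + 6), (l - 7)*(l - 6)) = 1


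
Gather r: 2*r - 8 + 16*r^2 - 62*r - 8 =16*r^2 - 60*r - 16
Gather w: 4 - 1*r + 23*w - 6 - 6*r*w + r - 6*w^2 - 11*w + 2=-6*w^2 + w*(12 - 6*r)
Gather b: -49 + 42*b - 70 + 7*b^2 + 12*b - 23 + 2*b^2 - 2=9*b^2 + 54*b - 144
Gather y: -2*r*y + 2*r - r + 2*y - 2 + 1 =r + y*(2 - 2*r) - 1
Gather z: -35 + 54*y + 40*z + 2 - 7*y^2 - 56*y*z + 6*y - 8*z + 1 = -7*y^2 + 60*y + z*(32 - 56*y) - 32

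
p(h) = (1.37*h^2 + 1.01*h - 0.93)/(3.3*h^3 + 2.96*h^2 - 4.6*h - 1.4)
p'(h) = (2.74*h + 1.01)/(3.3*h^3 + 2.96*h^2 - 4.6*h - 1.4) + (-9.9*h^2 - 5.92*h + 4.6)*(1.37*h^2 + 1.01*h - 0.93)/(3.3*h^3 + 2.96*h^2 - 4.6*h - 1.4)^2 = (-4.521*h^4 - 6.666*h^3 - 0.0846000000000018*h^2 + 1.6696*h - 5.692)/(10.89*h^6 + 19.536*h^5 - 21.5984*h^4 - 36.472*h^3 + 12.872*h^2 + 12.88*h + 1.96)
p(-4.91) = -0.09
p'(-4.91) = -0.02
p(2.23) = 0.21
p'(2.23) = -0.12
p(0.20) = 0.31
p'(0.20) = -1.15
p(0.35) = 0.16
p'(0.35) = -0.87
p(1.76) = 0.29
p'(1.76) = -0.27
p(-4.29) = -0.11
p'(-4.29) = -0.03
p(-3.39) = -0.14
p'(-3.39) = -0.05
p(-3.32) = -0.15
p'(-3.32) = -0.06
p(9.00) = 0.05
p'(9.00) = -0.01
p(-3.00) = -0.17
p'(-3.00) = -0.08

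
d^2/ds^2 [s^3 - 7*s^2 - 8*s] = 6*s - 14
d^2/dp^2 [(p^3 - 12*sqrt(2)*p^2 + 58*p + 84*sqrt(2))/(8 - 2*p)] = (-p^3 + 12*p^2 - 48*p - 232 + 108*sqrt(2))/(p^3 - 12*p^2 + 48*p - 64)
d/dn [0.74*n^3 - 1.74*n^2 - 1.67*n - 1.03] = 2.22*n^2 - 3.48*n - 1.67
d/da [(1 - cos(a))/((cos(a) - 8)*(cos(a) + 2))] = (sin(a)^2 + 2*cos(a) - 23)*sin(a)/((cos(a) - 8)^2*(cos(a) + 2)^2)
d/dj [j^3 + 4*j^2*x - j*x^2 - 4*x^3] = 3*j^2 + 8*j*x - x^2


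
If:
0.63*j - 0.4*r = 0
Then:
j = 0.634920634920635*r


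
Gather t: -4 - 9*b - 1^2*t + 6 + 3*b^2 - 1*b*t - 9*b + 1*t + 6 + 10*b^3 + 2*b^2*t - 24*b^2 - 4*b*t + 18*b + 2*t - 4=10*b^3 - 21*b^2 + t*(2*b^2 - 5*b + 2) + 4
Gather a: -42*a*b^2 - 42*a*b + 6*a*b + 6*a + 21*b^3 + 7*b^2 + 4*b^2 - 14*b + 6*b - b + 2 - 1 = a*(-42*b^2 - 36*b + 6) + 21*b^3 + 11*b^2 - 9*b + 1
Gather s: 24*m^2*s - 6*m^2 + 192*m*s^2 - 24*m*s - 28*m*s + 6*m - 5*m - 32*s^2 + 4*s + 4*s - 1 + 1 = -6*m^2 + m + s^2*(192*m - 32) + s*(24*m^2 - 52*m + 8)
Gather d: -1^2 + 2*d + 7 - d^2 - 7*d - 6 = -d^2 - 5*d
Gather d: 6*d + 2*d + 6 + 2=8*d + 8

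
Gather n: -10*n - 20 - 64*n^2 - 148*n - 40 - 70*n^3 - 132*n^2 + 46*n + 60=-70*n^3 - 196*n^2 - 112*n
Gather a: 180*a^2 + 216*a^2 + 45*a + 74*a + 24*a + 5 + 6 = 396*a^2 + 143*a + 11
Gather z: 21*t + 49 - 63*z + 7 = 21*t - 63*z + 56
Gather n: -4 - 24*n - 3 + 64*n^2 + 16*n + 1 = 64*n^2 - 8*n - 6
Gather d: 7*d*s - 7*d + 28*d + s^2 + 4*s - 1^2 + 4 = d*(7*s + 21) + s^2 + 4*s + 3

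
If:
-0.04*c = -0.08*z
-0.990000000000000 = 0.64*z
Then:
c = -3.09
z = -1.55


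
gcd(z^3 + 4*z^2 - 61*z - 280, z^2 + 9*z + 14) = z + 7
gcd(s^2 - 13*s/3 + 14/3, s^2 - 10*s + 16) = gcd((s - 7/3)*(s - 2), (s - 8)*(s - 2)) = s - 2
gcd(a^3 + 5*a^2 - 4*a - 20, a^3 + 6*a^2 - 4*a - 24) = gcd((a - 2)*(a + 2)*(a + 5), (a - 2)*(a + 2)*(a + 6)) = a^2 - 4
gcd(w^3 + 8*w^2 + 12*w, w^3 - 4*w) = w^2 + 2*w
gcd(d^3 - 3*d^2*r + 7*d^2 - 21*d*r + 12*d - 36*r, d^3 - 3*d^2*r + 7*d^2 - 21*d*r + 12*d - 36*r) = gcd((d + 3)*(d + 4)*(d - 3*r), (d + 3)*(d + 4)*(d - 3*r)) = -d^3 + 3*d^2*r - 7*d^2 + 21*d*r - 12*d + 36*r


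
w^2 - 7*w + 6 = (w - 6)*(w - 1)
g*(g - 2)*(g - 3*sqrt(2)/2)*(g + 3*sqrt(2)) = g^4 - 2*g^3 + 3*sqrt(2)*g^3/2 - 9*g^2 - 3*sqrt(2)*g^2 + 18*g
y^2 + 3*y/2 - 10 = (y - 5/2)*(y + 4)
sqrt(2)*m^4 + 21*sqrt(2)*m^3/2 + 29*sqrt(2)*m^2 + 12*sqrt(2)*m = m*(m + 4)*(m + 6)*(sqrt(2)*m + sqrt(2)/2)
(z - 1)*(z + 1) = z^2 - 1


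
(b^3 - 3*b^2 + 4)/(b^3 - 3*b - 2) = (b - 2)/(b + 1)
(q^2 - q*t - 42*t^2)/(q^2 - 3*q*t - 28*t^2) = (q + 6*t)/(q + 4*t)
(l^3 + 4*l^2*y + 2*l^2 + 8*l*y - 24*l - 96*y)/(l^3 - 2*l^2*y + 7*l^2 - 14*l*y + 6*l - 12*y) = (-l^2 - 4*l*y + 4*l + 16*y)/(-l^2 + 2*l*y - l + 2*y)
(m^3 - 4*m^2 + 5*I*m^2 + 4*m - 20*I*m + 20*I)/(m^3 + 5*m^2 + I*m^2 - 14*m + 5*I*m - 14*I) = (m^2 + m*(-2 + 5*I) - 10*I)/(m^2 + m*(7 + I) + 7*I)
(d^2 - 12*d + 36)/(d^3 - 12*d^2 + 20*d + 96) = (d - 6)/(d^2 - 6*d - 16)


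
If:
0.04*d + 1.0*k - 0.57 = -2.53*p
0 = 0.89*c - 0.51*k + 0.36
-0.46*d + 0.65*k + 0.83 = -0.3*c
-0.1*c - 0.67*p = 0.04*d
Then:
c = 0.17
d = 3.34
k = 1.01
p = -0.22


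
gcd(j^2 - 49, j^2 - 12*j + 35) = j - 7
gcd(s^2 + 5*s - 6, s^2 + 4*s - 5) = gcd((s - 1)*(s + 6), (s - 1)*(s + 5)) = s - 1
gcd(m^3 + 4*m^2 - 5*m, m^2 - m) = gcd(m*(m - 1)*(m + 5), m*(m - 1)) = m^2 - m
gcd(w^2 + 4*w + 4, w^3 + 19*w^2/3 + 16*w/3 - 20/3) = w + 2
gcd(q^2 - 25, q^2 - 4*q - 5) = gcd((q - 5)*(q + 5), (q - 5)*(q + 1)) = q - 5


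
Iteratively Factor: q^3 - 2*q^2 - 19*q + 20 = (q - 1)*(q^2 - q - 20) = (q - 1)*(q + 4)*(q - 5)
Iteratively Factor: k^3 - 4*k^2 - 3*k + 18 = (k - 3)*(k^2 - k - 6) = (k - 3)^2*(k + 2)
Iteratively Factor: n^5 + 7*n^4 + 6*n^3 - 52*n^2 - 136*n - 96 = (n + 2)*(n^4 + 5*n^3 - 4*n^2 - 44*n - 48) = (n + 2)*(n + 4)*(n^3 + n^2 - 8*n - 12) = (n + 2)^2*(n + 4)*(n^2 - n - 6) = (n - 3)*(n + 2)^2*(n + 4)*(n + 2)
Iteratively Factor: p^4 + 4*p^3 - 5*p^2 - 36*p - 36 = (p - 3)*(p^3 + 7*p^2 + 16*p + 12) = (p - 3)*(p + 3)*(p^2 + 4*p + 4) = (p - 3)*(p + 2)*(p + 3)*(p + 2)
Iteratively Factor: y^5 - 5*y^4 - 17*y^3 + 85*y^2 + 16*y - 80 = (y - 4)*(y^4 - y^3 - 21*y^2 + y + 20) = (y - 5)*(y - 4)*(y^3 + 4*y^2 - y - 4) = (y - 5)*(y - 4)*(y + 1)*(y^2 + 3*y - 4) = (y - 5)*(y - 4)*(y + 1)*(y + 4)*(y - 1)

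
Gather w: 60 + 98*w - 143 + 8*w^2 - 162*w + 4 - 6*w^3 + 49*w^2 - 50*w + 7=-6*w^3 + 57*w^2 - 114*w - 72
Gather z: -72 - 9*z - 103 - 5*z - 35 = -14*z - 210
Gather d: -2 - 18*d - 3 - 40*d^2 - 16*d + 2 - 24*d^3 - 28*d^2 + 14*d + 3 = -24*d^3 - 68*d^2 - 20*d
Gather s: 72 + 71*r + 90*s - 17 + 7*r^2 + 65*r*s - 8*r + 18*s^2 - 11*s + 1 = 7*r^2 + 63*r + 18*s^2 + s*(65*r + 79) + 56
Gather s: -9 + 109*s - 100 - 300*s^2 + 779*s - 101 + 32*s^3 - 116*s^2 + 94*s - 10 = 32*s^3 - 416*s^2 + 982*s - 220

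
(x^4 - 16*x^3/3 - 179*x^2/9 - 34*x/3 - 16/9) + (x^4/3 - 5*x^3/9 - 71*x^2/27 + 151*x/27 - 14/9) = 4*x^4/3 - 53*x^3/9 - 608*x^2/27 - 155*x/27 - 10/3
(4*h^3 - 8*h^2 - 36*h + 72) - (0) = 4*h^3 - 8*h^2 - 36*h + 72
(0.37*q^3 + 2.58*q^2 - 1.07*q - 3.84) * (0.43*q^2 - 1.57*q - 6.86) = 0.1591*q^5 + 0.5285*q^4 - 7.0489*q^3 - 17.6701*q^2 + 13.369*q + 26.3424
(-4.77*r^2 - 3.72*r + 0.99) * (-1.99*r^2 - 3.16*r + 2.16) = 9.4923*r^4 + 22.476*r^3 - 0.5181*r^2 - 11.1636*r + 2.1384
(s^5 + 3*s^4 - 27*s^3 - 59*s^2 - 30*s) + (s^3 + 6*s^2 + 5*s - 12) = s^5 + 3*s^4 - 26*s^3 - 53*s^2 - 25*s - 12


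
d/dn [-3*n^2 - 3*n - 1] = -6*n - 3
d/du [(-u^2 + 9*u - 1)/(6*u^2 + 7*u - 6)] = (-61*u^2 + 24*u - 47)/(36*u^4 + 84*u^3 - 23*u^2 - 84*u + 36)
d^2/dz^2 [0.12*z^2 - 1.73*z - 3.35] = 0.240000000000000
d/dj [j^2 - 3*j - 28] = 2*j - 3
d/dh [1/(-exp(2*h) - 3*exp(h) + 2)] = (2*exp(h) + 3)*exp(h)/(exp(2*h) + 3*exp(h) - 2)^2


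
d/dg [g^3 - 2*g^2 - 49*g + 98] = 3*g^2 - 4*g - 49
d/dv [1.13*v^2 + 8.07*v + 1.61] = 2.26*v + 8.07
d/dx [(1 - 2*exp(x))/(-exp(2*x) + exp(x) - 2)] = (-(2*exp(x) - 1)^2 + 2*exp(2*x) - 2*exp(x) + 4)*exp(x)/(exp(2*x) - exp(x) + 2)^2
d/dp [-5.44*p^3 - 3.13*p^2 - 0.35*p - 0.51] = -16.32*p^2 - 6.26*p - 0.35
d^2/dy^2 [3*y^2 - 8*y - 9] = 6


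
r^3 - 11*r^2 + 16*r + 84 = (r - 7)*(r - 6)*(r + 2)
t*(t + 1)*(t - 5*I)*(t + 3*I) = t^4 + t^3 - 2*I*t^3 + 15*t^2 - 2*I*t^2 + 15*t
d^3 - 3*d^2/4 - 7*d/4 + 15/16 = (d - 3/2)*(d - 1/2)*(d + 5/4)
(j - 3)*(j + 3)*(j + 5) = j^3 + 5*j^2 - 9*j - 45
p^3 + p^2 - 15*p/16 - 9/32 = (p - 3/4)*(p + 1/4)*(p + 3/2)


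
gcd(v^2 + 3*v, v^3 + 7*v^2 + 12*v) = v^2 + 3*v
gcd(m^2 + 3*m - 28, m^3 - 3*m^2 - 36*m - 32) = 1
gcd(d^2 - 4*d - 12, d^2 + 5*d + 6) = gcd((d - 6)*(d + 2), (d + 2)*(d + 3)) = d + 2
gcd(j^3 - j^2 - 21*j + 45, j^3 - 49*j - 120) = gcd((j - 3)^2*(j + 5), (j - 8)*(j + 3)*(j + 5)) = j + 5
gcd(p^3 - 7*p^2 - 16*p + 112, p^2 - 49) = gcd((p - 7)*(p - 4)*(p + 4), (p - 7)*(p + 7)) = p - 7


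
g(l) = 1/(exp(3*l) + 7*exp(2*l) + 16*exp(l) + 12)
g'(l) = (-3*exp(3*l) - 14*exp(2*l) - 16*exp(l))/(exp(3*l) + 7*exp(2*l) + 16*exp(l) + 12)^2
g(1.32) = 0.00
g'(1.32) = -0.01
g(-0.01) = 0.03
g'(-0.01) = -0.03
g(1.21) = 0.01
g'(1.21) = -0.01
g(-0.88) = 0.05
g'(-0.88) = -0.02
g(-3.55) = 0.08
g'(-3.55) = -0.00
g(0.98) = 0.01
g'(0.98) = -0.01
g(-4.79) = 0.08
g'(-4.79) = -0.00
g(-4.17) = 0.08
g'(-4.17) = -0.00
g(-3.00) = 0.08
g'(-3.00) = -0.00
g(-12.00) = 0.08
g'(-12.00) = 0.00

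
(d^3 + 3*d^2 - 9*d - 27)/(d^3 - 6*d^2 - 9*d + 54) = (d + 3)/(d - 6)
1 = 1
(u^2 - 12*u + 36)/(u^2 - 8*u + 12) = (u - 6)/(u - 2)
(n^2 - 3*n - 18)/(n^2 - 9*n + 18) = (n + 3)/(n - 3)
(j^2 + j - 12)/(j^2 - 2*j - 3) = (j + 4)/(j + 1)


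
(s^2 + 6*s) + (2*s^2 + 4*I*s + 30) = 3*s^2 + 6*s + 4*I*s + 30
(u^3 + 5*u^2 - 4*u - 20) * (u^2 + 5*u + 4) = u^5 + 10*u^4 + 25*u^3 - 20*u^2 - 116*u - 80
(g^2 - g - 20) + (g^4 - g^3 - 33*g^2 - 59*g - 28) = g^4 - g^3 - 32*g^2 - 60*g - 48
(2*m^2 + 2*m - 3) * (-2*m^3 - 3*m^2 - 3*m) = -4*m^5 - 10*m^4 - 6*m^3 + 3*m^2 + 9*m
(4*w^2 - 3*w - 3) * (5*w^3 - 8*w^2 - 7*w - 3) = 20*w^5 - 47*w^4 - 19*w^3 + 33*w^2 + 30*w + 9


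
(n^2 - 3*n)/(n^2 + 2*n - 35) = n*(n - 3)/(n^2 + 2*n - 35)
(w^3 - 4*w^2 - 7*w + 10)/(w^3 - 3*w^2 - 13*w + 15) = (w + 2)/(w + 3)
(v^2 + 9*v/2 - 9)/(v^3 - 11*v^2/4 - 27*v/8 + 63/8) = 4*(v + 6)/(4*v^2 - 5*v - 21)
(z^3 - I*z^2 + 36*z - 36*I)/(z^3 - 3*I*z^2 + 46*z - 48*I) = (z - 6*I)/(z - 8*I)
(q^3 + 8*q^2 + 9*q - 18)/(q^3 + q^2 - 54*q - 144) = (q - 1)/(q - 8)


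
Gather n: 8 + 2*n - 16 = 2*n - 8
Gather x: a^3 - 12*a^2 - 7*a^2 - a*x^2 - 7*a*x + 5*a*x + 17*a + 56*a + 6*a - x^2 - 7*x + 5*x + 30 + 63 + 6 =a^3 - 19*a^2 + 79*a + x^2*(-a - 1) + x*(-2*a - 2) + 99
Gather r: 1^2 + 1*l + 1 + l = 2*l + 2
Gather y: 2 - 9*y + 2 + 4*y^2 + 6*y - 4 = 4*y^2 - 3*y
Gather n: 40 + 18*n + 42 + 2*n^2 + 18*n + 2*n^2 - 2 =4*n^2 + 36*n + 80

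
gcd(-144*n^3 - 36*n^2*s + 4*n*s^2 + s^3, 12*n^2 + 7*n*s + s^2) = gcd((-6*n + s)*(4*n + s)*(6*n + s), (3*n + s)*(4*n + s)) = 4*n + s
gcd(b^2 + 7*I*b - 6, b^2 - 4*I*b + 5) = b + I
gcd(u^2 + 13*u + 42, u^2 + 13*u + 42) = u^2 + 13*u + 42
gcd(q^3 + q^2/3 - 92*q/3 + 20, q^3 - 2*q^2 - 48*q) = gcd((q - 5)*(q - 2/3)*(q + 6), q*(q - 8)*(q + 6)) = q + 6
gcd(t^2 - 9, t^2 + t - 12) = t - 3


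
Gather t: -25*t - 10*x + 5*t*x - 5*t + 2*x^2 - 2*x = t*(5*x - 30) + 2*x^2 - 12*x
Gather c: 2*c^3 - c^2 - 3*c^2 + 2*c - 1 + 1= 2*c^3 - 4*c^2 + 2*c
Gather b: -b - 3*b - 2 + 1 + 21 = 20 - 4*b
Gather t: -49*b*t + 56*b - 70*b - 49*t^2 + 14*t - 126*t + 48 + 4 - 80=-14*b - 49*t^2 + t*(-49*b - 112) - 28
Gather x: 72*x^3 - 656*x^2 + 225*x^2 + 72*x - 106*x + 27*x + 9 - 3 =72*x^3 - 431*x^2 - 7*x + 6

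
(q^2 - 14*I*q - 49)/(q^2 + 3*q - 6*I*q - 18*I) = (q^2 - 14*I*q - 49)/(q^2 + q*(3 - 6*I) - 18*I)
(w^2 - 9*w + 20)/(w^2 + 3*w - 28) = (w - 5)/(w + 7)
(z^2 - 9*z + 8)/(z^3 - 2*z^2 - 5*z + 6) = (z - 8)/(z^2 - z - 6)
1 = 1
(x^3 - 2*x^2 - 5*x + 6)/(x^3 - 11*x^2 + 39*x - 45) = (x^2 + x - 2)/(x^2 - 8*x + 15)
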